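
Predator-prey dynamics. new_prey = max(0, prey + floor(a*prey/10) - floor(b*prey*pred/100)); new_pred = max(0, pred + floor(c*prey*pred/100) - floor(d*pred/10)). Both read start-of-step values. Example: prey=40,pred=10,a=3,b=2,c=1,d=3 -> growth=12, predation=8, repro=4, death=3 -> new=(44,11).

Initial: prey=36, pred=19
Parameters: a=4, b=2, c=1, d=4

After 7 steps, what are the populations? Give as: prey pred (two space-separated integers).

Step 1: prey: 36+14-13=37; pred: 19+6-7=18
Step 2: prey: 37+14-13=38; pred: 18+6-7=17
Step 3: prey: 38+15-12=41; pred: 17+6-6=17
Step 4: prey: 41+16-13=44; pred: 17+6-6=17
Step 5: prey: 44+17-14=47; pred: 17+7-6=18
Step 6: prey: 47+18-16=49; pred: 18+8-7=19
Step 7: prey: 49+19-18=50; pred: 19+9-7=21

Answer: 50 21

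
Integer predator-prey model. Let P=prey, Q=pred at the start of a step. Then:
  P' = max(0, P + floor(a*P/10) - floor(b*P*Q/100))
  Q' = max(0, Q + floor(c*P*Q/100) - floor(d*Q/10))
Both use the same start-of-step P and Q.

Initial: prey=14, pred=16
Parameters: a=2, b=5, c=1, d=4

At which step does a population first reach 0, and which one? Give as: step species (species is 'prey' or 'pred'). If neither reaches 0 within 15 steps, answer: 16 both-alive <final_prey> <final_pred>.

Answer: 16 both-alive 2 2

Derivation:
Step 1: prey: 14+2-11=5; pred: 16+2-6=12
Step 2: prey: 5+1-3=3; pred: 12+0-4=8
Step 3: prey: 3+0-1=2; pred: 8+0-3=5
Step 4: prey: 2+0-0=2; pred: 5+0-2=3
Step 5: prey: 2+0-0=2; pred: 3+0-1=2
Step 6: prey: 2+0-0=2; pred: 2+0-0=2
Steps 7-15: state stable at prey=2, pred=2 (no change)
No extinction within 15 steps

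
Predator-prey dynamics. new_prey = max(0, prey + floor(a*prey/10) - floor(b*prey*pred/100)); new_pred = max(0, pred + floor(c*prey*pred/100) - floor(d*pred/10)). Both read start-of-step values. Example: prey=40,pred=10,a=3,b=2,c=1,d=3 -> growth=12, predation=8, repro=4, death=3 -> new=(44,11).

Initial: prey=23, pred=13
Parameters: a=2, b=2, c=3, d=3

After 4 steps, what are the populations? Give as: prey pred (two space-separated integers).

Answer: 8 32

Derivation:
Step 1: prey: 23+4-5=22; pred: 13+8-3=18
Step 2: prey: 22+4-7=19; pred: 18+11-5=24
Step 3: prey: 19+3-9=13; pred: 24+13-7=30
Step 4: prey: 13+2-7=8; pred: 30+11-9=32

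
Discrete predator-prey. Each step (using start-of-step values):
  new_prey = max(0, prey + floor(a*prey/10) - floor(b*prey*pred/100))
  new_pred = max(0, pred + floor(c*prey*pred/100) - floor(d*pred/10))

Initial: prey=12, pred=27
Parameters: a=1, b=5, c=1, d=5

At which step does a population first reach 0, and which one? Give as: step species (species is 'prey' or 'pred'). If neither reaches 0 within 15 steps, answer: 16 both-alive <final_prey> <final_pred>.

Answer: 1 prey

Derivation:
Step 1: prey: 12+1-16=0; pred: 27+3-13=17
First extinction: prey at step 1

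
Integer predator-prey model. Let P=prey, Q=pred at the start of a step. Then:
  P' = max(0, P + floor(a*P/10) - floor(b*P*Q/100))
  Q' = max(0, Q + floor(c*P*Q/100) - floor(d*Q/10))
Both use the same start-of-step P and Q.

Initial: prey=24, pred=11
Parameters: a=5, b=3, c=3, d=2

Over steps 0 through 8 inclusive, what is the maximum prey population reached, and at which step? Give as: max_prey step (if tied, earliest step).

Answer: 30 2

Derivation:
Step 1: prey: 24+12-7=29; pred: 11+7-2=16
Step 2: prey: 29+14-13=30; pred: 16+13-3=26
Step 3: prey: 30+15-23=22; pred: 26+23-5=44
Step 4: prey: 22+11-29=4; pred: 44+29-8=65
Step 5: prey: 4+2-7=0; pred: 65+7-13=59
Step 6: prey: 0+0-0=0; pred: 59+0-11=48
Step 7: prey: 0+0-0=0; pred: 48+0-9=39
Step 8: prey: 0+0-0=0; pred: 39+0-7=32
Max prey = 30 at step 2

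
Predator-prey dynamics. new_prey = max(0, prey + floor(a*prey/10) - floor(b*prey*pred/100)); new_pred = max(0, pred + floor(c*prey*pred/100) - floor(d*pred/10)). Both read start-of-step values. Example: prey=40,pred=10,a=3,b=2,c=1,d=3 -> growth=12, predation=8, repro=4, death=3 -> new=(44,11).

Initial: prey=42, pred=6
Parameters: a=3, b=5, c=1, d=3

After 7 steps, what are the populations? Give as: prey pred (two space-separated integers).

Answer: 31 7

Derivation:
Step 1: prey: 42+12-12=42; pred: 6+2-1=7
Step 2: prey: 42+12-14=40; pred: 7+2-2=7
Step 3: prey: 40+12-14=38; pred: 7+2-2=7
Step 4: prey: 38+11-13=36; pred: 7+2-2=7
Step 5: prey: 36+10-12=34; pred: 7+2-2=7
Step 6: prey: 34+10-11=33; pred: 7+2-2=7
Step 7: prey: 33+9-11=31; pred: 7+2-2=7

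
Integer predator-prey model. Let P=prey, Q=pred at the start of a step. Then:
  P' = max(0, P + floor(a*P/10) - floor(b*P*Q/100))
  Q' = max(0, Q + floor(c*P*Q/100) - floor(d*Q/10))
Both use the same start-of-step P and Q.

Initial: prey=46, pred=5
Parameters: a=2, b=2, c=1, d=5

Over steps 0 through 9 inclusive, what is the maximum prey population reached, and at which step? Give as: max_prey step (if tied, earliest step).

Step 1: prey: 46+9-4=51; pred: 5+2-2=5
Step 2: prey: 51+10-5=56; pred: 5+2-2=5
Step 3: prey: 56+11-5=62; pred: 5+2-2=5
Step 4: prey: 62+12-6=68; pred: 5+3-2=6
Step 5: prey: 68+13-8=73; pred: 6+4-3=7
Step 6: prey: 73+14-10=77; pred: 7+5-3=9
Step 7: prey: 77+15-13=79; pred: 9+6-4=11
Step 8: prey: 79+15-17=77; pred: 11+8-5=14
Step 9: prey: 77+15-21=71; pred: 14+10-7=17
Max prey = 79 at step 7

Answer: 79 7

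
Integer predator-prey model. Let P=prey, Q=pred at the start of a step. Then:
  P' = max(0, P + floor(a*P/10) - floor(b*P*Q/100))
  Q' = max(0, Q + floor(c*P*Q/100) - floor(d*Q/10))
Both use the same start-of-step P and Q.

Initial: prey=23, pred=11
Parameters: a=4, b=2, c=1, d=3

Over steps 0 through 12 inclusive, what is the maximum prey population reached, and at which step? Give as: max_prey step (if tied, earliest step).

Step 1: prey: 23+9-5=27; pred: 11+2-3=10
Step 2: prey: 27+10-5=32; pred: 10+2-3=9
Step 3: prey: 32+12-5=39; pred: 9+2-2=9
Step 4: prey: 39+15-7=47; pred: 9+3-2=10
Step 5: prey: 47+18-9=56; pred: 10+4-3=11
Step 6: prey: 56+22-12=66; pred: 11+6-3=14
Step 7: prey: 66+26-18=74; pred: 14+9-4=19
Step 8: prey: 74+29-28=75; pred: 19+14-5=28
Step 9: prey: 75+30-42=63; pred: 28+21-8=41
Step 10: prey: 63+25-51=37; pred: 41+25-12=54
Step 11: prey: 37+14-39=12; pred: 54+19-16=57
Step 12: prey: 12+4-13=3; pred: 57+6-17=46
Max prey = 75 at step 8

Answer: 75 8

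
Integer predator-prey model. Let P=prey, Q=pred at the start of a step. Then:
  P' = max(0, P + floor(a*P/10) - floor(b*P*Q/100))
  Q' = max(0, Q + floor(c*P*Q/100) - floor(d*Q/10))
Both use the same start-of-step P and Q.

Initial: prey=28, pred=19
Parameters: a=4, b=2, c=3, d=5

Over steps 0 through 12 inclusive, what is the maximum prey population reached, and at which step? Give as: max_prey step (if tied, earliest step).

Step 1: prey: 28+11-10=29; pred: 19+15-9=25
Step 2: prey: 29+11-14=26; pred: 25+21-12=34
Step 3: prey: 26+10-17=19; pred: 34+26-17=43
Step 4: prey: 19+7-16=10; pred: 43+24-21=46
Step 5: prey: 10+4-9=5; pred: 46+13-23=36
Step 6: prey: 5+2-3=4; pred: 36+5-18=23
Step 7: prey: 4+1-1=4; pred: 23+2-11=14
Step 8: prey: 4+1-1=4; pred: 14+1-7=8
Step 9: prey: 4+1-0=5; pred: 8+0-4=4
Step 10: prey: 5+2-0=7; pred: 4+0-2=2
Step 11: prey: 7+2-0=9; pred: 2+0-1=1
Step 12: prey: 9+3-0=12; pred: 1+0-0=1
Max prey = 29 at step 1

Answer: 29 1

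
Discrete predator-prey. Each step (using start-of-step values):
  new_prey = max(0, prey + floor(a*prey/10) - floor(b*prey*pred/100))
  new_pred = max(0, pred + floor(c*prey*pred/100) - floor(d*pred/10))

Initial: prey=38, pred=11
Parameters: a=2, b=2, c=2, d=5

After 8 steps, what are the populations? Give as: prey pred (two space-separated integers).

Step 1: prey: 38+7-8=37; pred: 11+8-5=14
Step 2: prey: 37+7-10=34; pred: 14+10-7=17
Step 3: prey: 34+6-11=29; pred: 17+11-8=20
Step 4: prey: 29+5-11=23; pred: 20+11-10=21
Step 5: prey: 23+4-9=18; pred: 21+9-10=20
Step 6: prey: 18+3-7=14; pred: 20+7-10=17
Step 7: prey: 14+2-4=12; pred: 17+4-8=13
Step 8: prey: 12+2-3=11; pred: 13+3-6=10

Answer: 11 10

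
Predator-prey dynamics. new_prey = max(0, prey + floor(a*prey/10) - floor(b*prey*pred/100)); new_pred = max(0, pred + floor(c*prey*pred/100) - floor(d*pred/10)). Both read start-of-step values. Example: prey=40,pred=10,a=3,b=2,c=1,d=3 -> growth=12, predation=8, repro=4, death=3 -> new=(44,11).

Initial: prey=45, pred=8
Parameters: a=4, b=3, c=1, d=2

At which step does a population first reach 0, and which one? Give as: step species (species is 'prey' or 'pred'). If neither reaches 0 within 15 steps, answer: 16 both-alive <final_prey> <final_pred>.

Answer: 16 both-alive 1 8

Derivation:
Step 1: prey: 45+18-10=53; pred: 8+3-1=10
Step 2: prey: 53+21-15=59; pred: 10+5-2=13
Step 3: prey: 59+23-23=59; pred: 13+7-2=18
Step 4: prey: 59+23-31=51; pred: 18+10-3=25
Step 5: prey: 51+20-38=33; pred: 25+12-5=32
Step 6: prey: 33+13-31=15; pred: 32+10-6=36
Step 7: prey: 15+6-16=5; pred: 36+5-7=34
Step 8: prey: 5+2-5=2; pred: 34+1-6=29
Step 9: prey: 2+0-1=1; pred: 29+0-5=24
Step 10: prey: 1+0-0=1; pred: 24+0-4=20
Step 11: prey: 1+0-0=1; pred: 20+0-4=16
Step 12: prey: 1+0-0=1; pred: 16+0-3=13
Step 13: prey: 1+0-0=1; pred: 13+0-2=11
Step 14: prey: 1+0-0=1; pred: 11+0-2=9
Step 15: prey: 1+0-0=1; pred: 9+0-1=8
No extinction within 15 steps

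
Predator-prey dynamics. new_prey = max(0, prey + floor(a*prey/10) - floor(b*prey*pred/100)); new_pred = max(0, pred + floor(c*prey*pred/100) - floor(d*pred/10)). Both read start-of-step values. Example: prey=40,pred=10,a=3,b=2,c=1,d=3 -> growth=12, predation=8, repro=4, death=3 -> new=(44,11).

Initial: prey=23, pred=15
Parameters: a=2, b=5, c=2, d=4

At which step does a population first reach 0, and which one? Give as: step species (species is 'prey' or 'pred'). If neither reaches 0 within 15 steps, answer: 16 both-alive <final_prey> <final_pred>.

Step 1: prey: 23+4-17=10; pred: 15+6-6=15
Step 2: prey: 10+2-7=5; pred: 15+3-6=12
Step 3: prey: 5+1-3=3; pred: 12+1-4=9
Step 4: prey: 3+0-1=2; pred: 9+0-3=6
Step 5: prey: 2+0-0=2; pred: 6+0-2=4
Step 6: prey: 2+0-0=2; pred: 4+0-1=3
Step 7: prey: 2+0-0=2; pred: 3+0-1=2
Step 8: prey: 2+0-0=2; pred: 2+0-0=2
Steps 9-15: state stable at prey=2, pred=2 (no change)
No extinction within 15 steps

Answer: 16 both-alive 2 2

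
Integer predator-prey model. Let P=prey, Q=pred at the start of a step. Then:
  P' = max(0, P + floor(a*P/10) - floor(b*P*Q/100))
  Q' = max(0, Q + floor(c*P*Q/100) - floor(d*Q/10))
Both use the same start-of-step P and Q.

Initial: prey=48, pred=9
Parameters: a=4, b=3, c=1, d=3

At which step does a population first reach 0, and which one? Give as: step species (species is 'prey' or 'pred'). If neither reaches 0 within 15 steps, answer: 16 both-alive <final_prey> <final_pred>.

Step 1: prey: 48+19-12=55; pred: 9+4-2=11
Step 2: prey: 55+22-18=59; pred: 11+6-3=14
Step 3: prey: 59+23-24=58; pred: 14+8-4=18
Step 4: prey: 58+23-31=50; pred: 18+10-5=23
Step 5: prey: 50+20-34=36; pred: 23+11-6=28
Step 6: prey: 36+14-30=20; pred: 28+10-8=30
Step 7: prey: 20+8-18=10; pred: 30+6-9=27
Step 8: prey: 10+4-8=6; pred: 27+2-8=21
Step 9: prey: 6+2-3=5; pred: 21+1-6=16
Step 10: prey: 5+2-2=5; pred: 16+0-4=12
Step 11: prey: 5+2-1=6; pred: 12+0-3=9
Step 12: prey: 6+2-1=7; pred: 9+0-2=7
Step 13: prey: 7+2-1=8; pred: 7+0-2=5
Step 14: prey: 8+3-1=10; pred: 5+0-1=4
Step 15: prey: 10+4-1=13; pred: 4+0-1=3
No extinction within 15 steps

Answer: 16 both-alive 13 3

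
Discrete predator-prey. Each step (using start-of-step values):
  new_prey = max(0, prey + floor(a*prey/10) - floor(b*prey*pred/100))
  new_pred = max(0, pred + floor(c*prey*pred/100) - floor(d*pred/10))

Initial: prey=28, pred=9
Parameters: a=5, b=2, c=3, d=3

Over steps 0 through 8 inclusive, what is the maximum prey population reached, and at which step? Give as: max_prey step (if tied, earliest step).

Step 1: prey: 28+14-5=37; pred: 9+7-2=14
Step 2: prey: 37+18-10=45; pred: 14+15-4=25
Step 3: prey: 45+22-22=45; pred: 25+33-7=51
Step 4: prey: 45+22-45=22; pred: 51+68-15=104
Step 5: prey: 22+11-45=0; pred: 104+68-31=141
Step 6: prey: 0+0-0=0; pred: 141+0-42=99
Step 7: prey: 0+0-0=0; pred: 99+0-29=70
Step 8: prey: 0+0-0=0; pred: 70+0-21=49
Max prey = 45 at step 2

Answer: 45 2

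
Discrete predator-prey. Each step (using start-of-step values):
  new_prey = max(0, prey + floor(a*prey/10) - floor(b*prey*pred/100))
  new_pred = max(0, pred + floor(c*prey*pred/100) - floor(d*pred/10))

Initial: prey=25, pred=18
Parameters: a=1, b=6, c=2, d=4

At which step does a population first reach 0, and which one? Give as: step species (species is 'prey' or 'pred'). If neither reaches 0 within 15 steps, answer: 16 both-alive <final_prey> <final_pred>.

Step 1: prey: 25+2-27=0; pred: 18+9-7=20
First extinction: prey at step 1

Answer: 1 prey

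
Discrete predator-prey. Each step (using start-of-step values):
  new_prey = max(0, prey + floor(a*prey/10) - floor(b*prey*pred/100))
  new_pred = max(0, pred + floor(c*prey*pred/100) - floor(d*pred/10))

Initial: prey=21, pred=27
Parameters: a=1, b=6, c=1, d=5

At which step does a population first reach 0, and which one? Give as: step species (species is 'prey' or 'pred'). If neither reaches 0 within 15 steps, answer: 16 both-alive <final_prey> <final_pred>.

Step 1: prey: 21+2-34=0; pred: 27+5-13=19
First extinction: prey at step 1

Answer: 1 prey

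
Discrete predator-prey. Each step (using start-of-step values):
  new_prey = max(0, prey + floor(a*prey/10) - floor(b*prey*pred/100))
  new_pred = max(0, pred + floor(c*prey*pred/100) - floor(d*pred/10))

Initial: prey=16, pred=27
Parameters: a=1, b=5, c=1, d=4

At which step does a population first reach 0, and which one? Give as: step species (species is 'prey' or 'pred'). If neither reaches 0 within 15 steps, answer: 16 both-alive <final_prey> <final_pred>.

Step 1: prey: 16+1-21=0; pred: 27+4-10=21
First extinction: prey at step 1

Answer: 1 prey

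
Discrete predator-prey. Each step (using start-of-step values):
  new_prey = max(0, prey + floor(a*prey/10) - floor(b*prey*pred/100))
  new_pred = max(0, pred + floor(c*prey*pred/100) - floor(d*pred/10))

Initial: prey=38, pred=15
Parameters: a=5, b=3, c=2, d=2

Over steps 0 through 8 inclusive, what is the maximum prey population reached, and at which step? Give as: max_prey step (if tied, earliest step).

Step 1: prey: 38+19-17=40; pred: 15+11-3=23
Step 2: prey: 40+20-27=33; pred: 23+18-4=37
Step 3: prey: 33+16-36=13; pred: 37+24-7=54
Step 4: prey: 13+6-21=0; pred: 54+14-10=58
Step 5: prey: 0+0-0=0; pred: 58+0-11=47
Step 6: prey: 0+0-0=0; pred: 47+0-9=38
Step 7: prey: 0+0-0=0; pred: 38+0-7=31
Step 8: prey: 0+0-0=0; pred: 31+0-6=25
Max prey = 40 at step 1

Answer: 40 1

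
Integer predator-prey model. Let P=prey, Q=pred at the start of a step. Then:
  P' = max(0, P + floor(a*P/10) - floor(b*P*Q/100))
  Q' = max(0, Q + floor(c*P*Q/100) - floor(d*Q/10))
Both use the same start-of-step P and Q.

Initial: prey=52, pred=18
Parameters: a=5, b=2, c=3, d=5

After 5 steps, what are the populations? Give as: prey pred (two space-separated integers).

Step 1: prey: 52+26-18=60; pred: 18+28-9=37
Step 2: prey: 60+30-44=46; pred: 37+66-18=85
Step 3: prey: 46+23-78=0; pred: 85+117-42=160
Step 4: prey: 0+0-0=0; pred: 160+0-80=80
Step 5: prey: 0+0-0=0; pred: 80+0-40=40

Answer: 0 40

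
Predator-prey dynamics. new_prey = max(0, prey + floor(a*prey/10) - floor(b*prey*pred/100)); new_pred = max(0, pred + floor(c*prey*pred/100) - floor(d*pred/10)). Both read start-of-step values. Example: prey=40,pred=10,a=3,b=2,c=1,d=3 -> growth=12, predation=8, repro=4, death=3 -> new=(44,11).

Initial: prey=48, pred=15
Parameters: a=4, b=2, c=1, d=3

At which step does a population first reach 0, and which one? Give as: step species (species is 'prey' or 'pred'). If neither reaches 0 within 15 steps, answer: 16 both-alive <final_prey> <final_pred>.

Step 1: prey: 48+19-14=53; pred: 15+7-4=18
Step 2: prey: 53+21-19=55; pred: 18+9-5=22
Step 3: prey: 55+22-24=53; pred: 22+12-6=28
Step 4: prey: 53+21-29=45; pred: 28+14-8=34
Step 5: prey: 45+18-30=33; pred: 34+15-10=39
Step 6: prey: 33+13-25=21; pred: 39+12-11=40
Step 7: prey: 21+8-16=13; pred: 40+8-12=36
Step 8: prey: 13+5-9=9; pred: 36+4-10=30
Step 9: prey: 9+3-5=7; pred: 30+2-9=23
Step 10: prey: 7+2-3=6; pred: 23+1-6=18
Step 11: prey: 6+2-2=6; pred: 18+1-5=14
Step 12: prey: 6+2-1=7; pred: 14+0-4=10
Step 13: prey: 7+2-1=8; pred: 10+0-3=7
Step 14: prey: 8+3-1=10; pred: 7+0-2=5
Step 15: prey: 10+4-1=13; pred: 5+0-1=4
No extinction within 15 steps

Answer: 16 both-alive 13 4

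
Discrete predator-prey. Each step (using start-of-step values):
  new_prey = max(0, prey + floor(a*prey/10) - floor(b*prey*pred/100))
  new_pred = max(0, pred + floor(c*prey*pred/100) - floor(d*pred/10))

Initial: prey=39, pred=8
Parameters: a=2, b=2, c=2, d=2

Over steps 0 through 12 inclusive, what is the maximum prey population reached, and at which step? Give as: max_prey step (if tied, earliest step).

Answer: 40 1

Derivation:
Step 1: prey: 39+7-6=40; pred: 8+6-1=13
Step 2: prey: 40+8-10=38; pred: 13+10-2=21
Step 3: prey: 38+7-15=30; pred: 21+15-4=32
Step 4: prey: 30+6-19=17; pred: 32+19-6=45
Step 5: prey: 17+3-15=5; pred: 45+15-9=51
Step 6: prey: 5+1-5=1; pred: 51+5-10=46
Step 7: prey: 1+0-0=1; pred: 46+0-9=37
Step 8: prey: 1+0-0=1; pred: 37+0-7=30
Step 9: prey: 1+0-0=1; pred: 30+0-6=24
Step 10: prey: 1+0-0=1; pred: 24+0-4=20
Step 11: prey: 1+0-0=1; pred: 20+0-4=16
Step 12: prey: 1+0-0=1; pred: 16+0-3=13
Max prey = 40 at step 1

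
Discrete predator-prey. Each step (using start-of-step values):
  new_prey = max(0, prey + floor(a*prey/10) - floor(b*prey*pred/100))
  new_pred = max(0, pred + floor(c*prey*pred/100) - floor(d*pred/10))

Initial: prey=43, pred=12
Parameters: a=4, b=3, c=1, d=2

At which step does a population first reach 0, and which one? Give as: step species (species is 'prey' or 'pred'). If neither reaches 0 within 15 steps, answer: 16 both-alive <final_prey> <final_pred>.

Answer: 16 both-alive 6 6

Derivation:
Step 1: prey: 43+17-15=45; pred: 12+5-2=15
Step 2: prey: 45+18-20=43; pred: 15+6-3=18
Step 3: prey: 43+17-23=37; pred: 18+7-3=22
Step 4: prey: 37+14-24=27; pred: 22+8-4=26
Step 5: prey: 27+10-21=16; pred: 26+7-5=28
Step 6: prey: 16+6-13=9; pred: 28+4-5=27
Step 7: prey: 9+3-7=5; pred: 27+2-5=24
Step 8: prey: 5+2-3=4; pred: 24+1-4=21
Step 9: prey: 4+1-2=3; pred: 21+0-4=17
Step 10: prey: 3+1-1=3; pred: 17+0-3=14
Step 11: prey: 3+1-1=3; pred: 14+0-2=12
Step 12: prey: 3+1-1=3; pred: 12+0-2=10
Step 13: prey: 3+1-0=4; pred: 10+0-2=8
Step 14: prey: 4+1-0=5; pred: 8+0-1=7
Step 15: prey: 5+2-1=6; pred: 7+0-1=6
No extinction within 15 steps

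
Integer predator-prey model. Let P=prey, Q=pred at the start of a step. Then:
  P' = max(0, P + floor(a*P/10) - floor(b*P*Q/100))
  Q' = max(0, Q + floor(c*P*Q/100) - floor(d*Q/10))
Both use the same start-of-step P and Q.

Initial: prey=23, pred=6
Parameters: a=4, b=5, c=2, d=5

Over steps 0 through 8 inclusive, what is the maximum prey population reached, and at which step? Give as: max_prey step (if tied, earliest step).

Step 1: prey: 23+9-6=26; pred: 6+2-3=5
Step 2: prey: 26+10-6=30; pred: 5+2-2=5
Step 3: prey: 30+12-7=35; pred: 5+3-2=6
Step 4: prey: 35+14-10=39; pred: 6+4-3=7
Step 5: prey: 39+15-13=41; pred: 7+5-3=9
Step 6: prey: 41+16-18=39; pred: 9+7-4=12
Step 7: prey: 39+15-23=31; pred: 12+9-6=15
Step 8: prey: 31+12-23=20; pred: 15+9-7=17
Max prey = 41 at step 5

Answer: 41 5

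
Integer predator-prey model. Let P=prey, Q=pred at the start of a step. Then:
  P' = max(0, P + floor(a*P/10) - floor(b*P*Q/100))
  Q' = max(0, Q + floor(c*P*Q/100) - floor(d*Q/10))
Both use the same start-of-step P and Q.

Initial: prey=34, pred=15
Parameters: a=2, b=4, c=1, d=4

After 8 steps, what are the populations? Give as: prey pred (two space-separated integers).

Answer: 12 2

Derivation:
Step 1: prey: 34+6-20=20; pred: 15+5-6=14
Step 2: prey: 20+4-11=13; pred: 14+2-5=11
Step 3: prey: 13+2-5=10; pred: 11+1-4=8
Step 4: prey: 10+2-3=9; pred: 8+0-3=5
Step 5: prey: 9+1-1=9; pred: 5+0-2=3
Step 6: prey: 9+1-1=9; pred: 3+0-1=2
Step 7: prey: 9+1-0=10; pred: 2+0-0=2
Step 8: prey: 10+2-0=12; pred: 2+0-0=2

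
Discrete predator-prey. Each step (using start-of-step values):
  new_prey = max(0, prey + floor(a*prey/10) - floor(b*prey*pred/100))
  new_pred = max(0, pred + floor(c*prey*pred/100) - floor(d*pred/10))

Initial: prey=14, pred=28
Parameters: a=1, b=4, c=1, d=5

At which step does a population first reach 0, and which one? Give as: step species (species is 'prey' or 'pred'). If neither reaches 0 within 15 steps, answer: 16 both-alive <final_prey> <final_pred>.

Step 1: prey: 14+1-15=0; pred: 28+3-14=17
First extinction: prey at step 1

Answer: 1 prey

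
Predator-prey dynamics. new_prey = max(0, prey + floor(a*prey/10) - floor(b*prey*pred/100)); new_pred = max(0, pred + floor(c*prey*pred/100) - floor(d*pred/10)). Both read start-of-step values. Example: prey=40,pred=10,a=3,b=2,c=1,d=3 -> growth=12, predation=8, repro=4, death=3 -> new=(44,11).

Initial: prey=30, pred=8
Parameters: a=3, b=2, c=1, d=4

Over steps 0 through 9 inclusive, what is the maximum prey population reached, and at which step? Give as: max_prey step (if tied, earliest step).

Step 1: prey: 30+9-4=35; pred: 8+2-3=7
Step 2: prey: 35+10-4=41; pred: 7+2-2=7
Step 3: prey: 41+12-5=48; pred: 7+2-2=7
Step 4: prey: 48+14-6=56; pred: 7+3-2=8
Step 5: prey: 56+16-8=64; pred: 8+4-3=9
Step 6: prey: 64+19-11=72; pred: 9+5-3=11
Step 7: prey: 72+21-15=78; pred: 11+7-4=14
Step 8: prey: 78+23-21=80; pred: 14+10-5=19
Step 9: prey: 80+24-30=74; pred: 19+15-7=27
Max prey = 80 at step 8

Answer: 80 8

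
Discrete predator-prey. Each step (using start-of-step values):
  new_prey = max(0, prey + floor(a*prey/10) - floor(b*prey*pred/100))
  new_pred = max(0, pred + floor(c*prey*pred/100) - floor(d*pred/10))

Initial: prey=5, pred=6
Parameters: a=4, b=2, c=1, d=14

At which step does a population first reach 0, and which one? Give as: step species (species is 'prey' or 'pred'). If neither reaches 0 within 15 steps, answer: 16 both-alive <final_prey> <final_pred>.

Step 1: prey: 5+2-0=7; pred: 6+0-8=0
First extinction: pred at step 1

Answer: 1 pred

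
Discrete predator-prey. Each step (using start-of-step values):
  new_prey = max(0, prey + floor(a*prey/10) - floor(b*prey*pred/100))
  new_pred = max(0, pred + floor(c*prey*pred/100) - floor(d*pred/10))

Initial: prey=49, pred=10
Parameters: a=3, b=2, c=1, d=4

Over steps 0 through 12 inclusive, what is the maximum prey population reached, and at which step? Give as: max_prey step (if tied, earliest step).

Step 1: prey: 49+14-9=54; pred: 10+4-4=10
Step 2: prey: 54+16-10=60; pred: 10+5-4=11
Step 3: prey: 60+18-13=65; pred: 11+6-4=13
Step 4: prey: 65+19-16=68; pred: 13+8-5=16
Step 5: prey: 68+20-21=67; pred: 16+10-6=20
Step 6: prey: 67+20-26=61; pred: 20+13-8=25
Step 7: prey: 61+18-30=49; pred: 25+15-10=30
Step 8: prey: 49+14-29=34; pred: 30+14-12=32
Step 9: prey: 34+10-21=23; pred: 32+10-12=30
Step 10: prey: 23+6-13=16; pred: 30+6-12=24
Step 11: prey: 16+4-7=13; pred: 24+3-9=18
Step 12: prey: 13+3-4=12; pred: 18+2-7=13
Max prey = 68 at step 4

Answer: 68 4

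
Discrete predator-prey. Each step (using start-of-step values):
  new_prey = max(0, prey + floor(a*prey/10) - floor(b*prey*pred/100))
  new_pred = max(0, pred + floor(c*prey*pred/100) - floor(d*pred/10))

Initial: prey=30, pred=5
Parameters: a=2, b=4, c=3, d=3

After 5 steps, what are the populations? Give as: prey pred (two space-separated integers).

Step 1: prey: 30+6-6=30; pred: 5+4-1=8
Step 2: prey: 30+6-9=27; pred: 8+7-2=13
Step 3: prey: 27+5-14=18; pred: 13+10-3=20
Step 4: prey: 18+3-14=7; pred: 20+10-6=24
Step 5: prey: 7+1-6=2; pred: 24+5-7=22

Answer: 2 22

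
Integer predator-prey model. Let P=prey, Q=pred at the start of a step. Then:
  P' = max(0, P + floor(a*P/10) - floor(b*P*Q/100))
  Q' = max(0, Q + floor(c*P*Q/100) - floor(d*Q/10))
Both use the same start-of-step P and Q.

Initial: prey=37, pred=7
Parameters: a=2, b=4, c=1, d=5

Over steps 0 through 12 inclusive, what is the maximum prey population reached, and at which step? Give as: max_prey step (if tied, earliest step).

Step 1: prey: 37+7-10=34; pred: 7+2-3=6
Step 2: prey: 34+6-8=32; pred: 6+2-3=5
Step 3: prey: 32+6-6=32; pred: 5+1-2=4
Step 4: prey: 32+6-5=33; pred: 4+1-2=3
Step 5: prey: 33+6-3=36; pred: 3+0-1=2
Step 6: prey: 36+7-2=41; pred: 2+0-1=1
Step 7: prey: 41+8-1=48; pred: 1+0-0=1
Step 8: prey: 48+9-1=56; pred: 1+0-0=1
Step 9: prey: 56+11-2=65; pred: 1+0-0=1
Step 10: prey: 65+13-2=76; pred: 1+0-0=1
Step 11: prey: 76+15-3=88; pred: 1+0-0=1
Step 12: prey: 88+17-3=102; pred: 1+0-0=1
Max prey = 102 at step 12

Answer: 102 12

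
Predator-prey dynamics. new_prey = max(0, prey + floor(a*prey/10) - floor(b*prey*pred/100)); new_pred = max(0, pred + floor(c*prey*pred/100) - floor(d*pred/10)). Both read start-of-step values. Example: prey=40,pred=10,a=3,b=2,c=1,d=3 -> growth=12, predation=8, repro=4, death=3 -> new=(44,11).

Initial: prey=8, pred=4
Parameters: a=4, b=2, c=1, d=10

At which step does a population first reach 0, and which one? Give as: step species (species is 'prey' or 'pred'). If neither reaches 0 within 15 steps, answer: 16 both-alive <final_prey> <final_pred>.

Step 1: prey: 8+3-0=11; pred: 4+0-4=0
First extinction: pred at step 1

Answer: 1 pred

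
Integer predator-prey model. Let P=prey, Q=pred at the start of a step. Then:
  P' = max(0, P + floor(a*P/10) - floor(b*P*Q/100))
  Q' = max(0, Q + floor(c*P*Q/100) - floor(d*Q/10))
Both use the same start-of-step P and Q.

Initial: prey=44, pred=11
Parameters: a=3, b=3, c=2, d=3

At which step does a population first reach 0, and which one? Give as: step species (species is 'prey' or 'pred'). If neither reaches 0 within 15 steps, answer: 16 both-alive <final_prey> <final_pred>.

Answer: 16 both-alive 1 3

Derivation:
Step 1: prey: 44+13-14=43; pred: 11+9-3=17
Step 2: prey: 43+12-21=34; pred: 17+14-5=26
Step 3: prey: 34+10-26=18; pred: 26+17-7=36
Step 4: prey: 18+5-19=4; pred: 36+12-10=38
Step 5: prey: 4+1-4=1; pred: 38+3-11=30
Step 6: prey: 1+0-0=1; pred: 30+0-9=21
Step 7: prey: 1+0-0=1; pred: 21+0-6=15
Step 8: prey: 1+0-0=1; pred: 15+0-4=11
Step 9: prey: 1+0-0=1; pred: 11+0-3=8
Step 10: prey: 1+0-0=1; pred: 8+0-2=6
Step 11: prey: 1+0-0=1; pred: 6+0-1=5
Step 12: prey: 1+0-0=1; pred: 5+0-1=4
Step 13: prey: 1+0-0=1; pred: 4+0-1=3
Step 14: prey: 1+0-0=1; pred: 3+0-0=3
Steps 15-15: state stable at prey=1, pred=3 (no change)
No extinction within 15 steps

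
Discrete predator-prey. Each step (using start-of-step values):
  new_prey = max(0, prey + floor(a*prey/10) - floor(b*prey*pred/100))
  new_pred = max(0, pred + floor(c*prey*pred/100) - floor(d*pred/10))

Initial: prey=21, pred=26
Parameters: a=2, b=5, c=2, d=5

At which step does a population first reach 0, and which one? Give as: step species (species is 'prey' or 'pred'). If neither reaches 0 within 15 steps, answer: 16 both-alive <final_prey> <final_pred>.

Answer: 1 prey

Derivation:
Step 1: prey: 21+4-27=0; pred: 26+10-13=23
First extinction: prey at step 1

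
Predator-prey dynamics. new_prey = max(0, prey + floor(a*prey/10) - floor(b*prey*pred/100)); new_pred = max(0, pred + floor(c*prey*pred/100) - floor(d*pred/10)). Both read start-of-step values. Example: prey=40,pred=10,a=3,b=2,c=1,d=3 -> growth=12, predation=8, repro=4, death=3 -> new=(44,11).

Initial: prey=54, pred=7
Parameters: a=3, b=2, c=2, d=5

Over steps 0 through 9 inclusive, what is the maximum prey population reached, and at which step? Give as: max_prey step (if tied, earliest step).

Step 1: prey: 54+16-7=63; pred: 7+7-3=11
Step 2: prey: 63+18-13=68; pred: 11+13-5=19
Step 3: prey: 68+20-25=63; pred: 19+25-9=35
Step 4: prey: 63+18-44=37; pred: 35+44-17=62
Step 5: prey: 37+11-45=3; pred: 62+45-31=76
Step 6: prey: 3+0-4=0; pred: 76+4-38=42
Step 7: prey: 0+0-0=0; pred: 42+0-21=21
Step 8: prey: 0+0-0=0; pred: 21+0-10=11
Step 9: prey: 0+0-0=0; pred: 11+0-5=6
Max prey = 68 at step 2

Answer: 68 2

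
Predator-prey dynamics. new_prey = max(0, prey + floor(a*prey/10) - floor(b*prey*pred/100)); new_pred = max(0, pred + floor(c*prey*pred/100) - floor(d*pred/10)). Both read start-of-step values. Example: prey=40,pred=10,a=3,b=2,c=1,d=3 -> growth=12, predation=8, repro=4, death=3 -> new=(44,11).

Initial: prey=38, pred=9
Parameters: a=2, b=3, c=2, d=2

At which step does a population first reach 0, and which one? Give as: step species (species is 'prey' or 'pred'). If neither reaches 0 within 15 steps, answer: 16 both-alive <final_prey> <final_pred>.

Answer: 16 both-alive 1 5

Derivation:
Step 1: prey: 38+7-10=35; pred: 9+6-1=14
Step 2: prey: 35+7-14=28; pred: 14+9-2=21
Step 3: prey: 28+5-17=16; pred: 21+11-4=28
Step 4: prey: 16+3-13=6; pred: 28+8-5=31
Step 5: prey: 6+1-5=2; pred: 31+3-6=28
Step 6: prey: 2+0-1=1; pred: 28+1-5=24
Step 7: prey: 1+0-0=1; pred: 24+0-4=20
Step 8: prey: 1+0-0=1; pred: 20+0-4=16
Step 9: prey: 1+0-0=1; pred: 16+0-3=13
Step 10: prey: 1+0-0=1; pred: 13+0-2=11
Step 11: prey: 1+0-0=1; pred: 11+0-2=9
Step 12: prey: 1+0-0=1; pred: 9+0-1=8
Step 13: prey: 1+0-0=1; pred: 8+0-1=7
Step 14: prey: 1+0-0=1; pred: 7+0-1=6
Step 15: prey: 1+0-0=1; pred: 6+0-1=5
No extinction within 15 steps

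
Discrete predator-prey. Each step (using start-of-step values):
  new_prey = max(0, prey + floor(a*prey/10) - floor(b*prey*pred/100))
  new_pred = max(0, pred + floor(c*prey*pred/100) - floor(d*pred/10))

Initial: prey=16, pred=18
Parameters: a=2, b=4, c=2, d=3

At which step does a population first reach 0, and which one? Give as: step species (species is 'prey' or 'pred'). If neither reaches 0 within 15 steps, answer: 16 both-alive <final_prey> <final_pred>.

Answer: 16 both-alive 2 3

Derivation:
Step 1: prey: 16+3-11=8; pred: 18+5-5=18
Step 2: prey: 8+1-5=4; pred: 18+2-5=15
Step 3: prey: 4+0-2=2; pred: 15+1-4=12
Step 4: prey: 2+0-0=2; pred: 12+0-3=9
Step 5: prey: 2+0-0=2; pred: 9+0-2=7
Step 6: prey: 2+0-0=2; pred: 7+0-2=5
Step 7: prey: 2+0-0=2; pred: 5+0-1=4
Step 8: prey: 2+0-0=2; pred: 4+0-1=3
Step 9: prey: 2+0-0=2; pred: 3+0-0=3
Steps 10-15: state stable at prey=2, pred=3 (no change)
No extinction within 15 steps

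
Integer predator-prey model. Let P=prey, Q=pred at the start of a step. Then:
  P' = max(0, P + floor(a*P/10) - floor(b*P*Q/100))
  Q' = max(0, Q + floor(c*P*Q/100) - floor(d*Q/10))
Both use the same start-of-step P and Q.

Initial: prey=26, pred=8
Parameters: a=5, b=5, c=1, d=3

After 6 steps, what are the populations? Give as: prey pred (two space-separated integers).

Step 1: prey: 26+13-10=29; pred: 8+2-2=8
Step 2: prey: 29+14-11=32; pred: 8+2-2=8
Step 3: prey: 32+16-12=36; pred: 8+2-2=8
Step 4: prey: 36+18-14=40; pred: 8+2-2=8
Step 5: prey: 40+20-16=44; pred: 8+3-2=9
Step 6: prey: 44+22-19=47; pred: 9+3-2=10

Answer: 47 10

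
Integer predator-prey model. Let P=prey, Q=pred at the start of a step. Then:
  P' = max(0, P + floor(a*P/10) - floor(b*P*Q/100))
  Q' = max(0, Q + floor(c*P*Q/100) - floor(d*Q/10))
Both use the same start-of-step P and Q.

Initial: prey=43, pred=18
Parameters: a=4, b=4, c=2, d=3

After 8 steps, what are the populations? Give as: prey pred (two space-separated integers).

Answer: 0 7

Derivation:
Step 1: prey: 43+17-30=30; pred: 18+15-5=28
Step 2: prey: 30+12-33=9; pred: 28+16-8=36
Step 3: prey: 9+3-12=0; pred: 36+6-10=32
Step 4: prey: 0+0-0=0; pred: 32+0-9=23
Step 5: prey: 0+0-0=0; pred: 23+0-6=17
Step 6: prey: 0+0-0=0; pred: 17+0-5=12
Step 7: prey: 0+0-0=0; pred: 12+0-3=9
Step 8: prey: 0+0-0=0; pred: 9+0-2=7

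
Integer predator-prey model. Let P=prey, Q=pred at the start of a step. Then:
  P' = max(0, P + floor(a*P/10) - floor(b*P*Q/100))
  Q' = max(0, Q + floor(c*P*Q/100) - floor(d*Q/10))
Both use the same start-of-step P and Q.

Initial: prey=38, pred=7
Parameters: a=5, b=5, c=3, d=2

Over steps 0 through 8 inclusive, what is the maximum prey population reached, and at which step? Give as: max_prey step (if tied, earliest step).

Step 1: prey: 38+19-13=44; pred: 7+7-1=13
Step 2: prey: 44+22-28=38; pred: 13+17-2=28
Step 3: prey: 38+19-53=4; pred: 28+31-5=54
Step 4: prey: 4+2-10=0; pred: 54+6-10=50
Step 5: prey: 0+0-0=0; pred: 50+0-10=40
Step 6: prey: 0+0-0=0; pred: 40+0-8=32
Step 7: prey: 0+0-0=0; pred: 32+0-6=26
Step 8: prey: 0+0-0=0; pred: 26+0-5=21
Max prey = 44 at step 1

Answer: 44 1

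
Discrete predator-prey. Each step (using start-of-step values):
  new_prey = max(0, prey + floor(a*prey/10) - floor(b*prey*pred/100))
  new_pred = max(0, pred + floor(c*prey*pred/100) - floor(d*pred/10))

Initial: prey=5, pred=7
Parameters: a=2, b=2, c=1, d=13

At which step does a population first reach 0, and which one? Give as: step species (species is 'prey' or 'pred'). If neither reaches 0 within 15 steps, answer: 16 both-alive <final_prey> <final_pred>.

Step 1: prey: 5+1-0=6; pred: 7+0-9=0
First extinction: pred at step 1

Answer: 1 pred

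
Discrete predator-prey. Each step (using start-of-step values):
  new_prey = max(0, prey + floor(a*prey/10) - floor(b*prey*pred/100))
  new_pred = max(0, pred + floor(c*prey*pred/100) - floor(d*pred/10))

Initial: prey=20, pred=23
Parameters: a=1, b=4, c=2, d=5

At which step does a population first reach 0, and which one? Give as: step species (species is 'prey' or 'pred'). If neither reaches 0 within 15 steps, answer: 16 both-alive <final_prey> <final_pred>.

Step 1: prey: 20+2-18=4; pred: 23+9-11=21
Step 2: prey: 4+0-3=1; pred: 21+1-10=12
Step 3: prey: 1+0-0=1; pred: 12+0-6=6
Step 4: prey: 1+0-0=1; pred: 6+0-3=3
Step 5: prey: 1+0-0=1; pred: 3+0-1=2
Step 6: prey: 1+0-0=1; pred: 2+0-1=1
Step 7: prey: 1+0-0=1; pred: 1+0-0=1
Steps 8-15: state stable at prey=1, pred=1 (no change)
No extinction within 15 steps

Answer: 16 both-alive 1 1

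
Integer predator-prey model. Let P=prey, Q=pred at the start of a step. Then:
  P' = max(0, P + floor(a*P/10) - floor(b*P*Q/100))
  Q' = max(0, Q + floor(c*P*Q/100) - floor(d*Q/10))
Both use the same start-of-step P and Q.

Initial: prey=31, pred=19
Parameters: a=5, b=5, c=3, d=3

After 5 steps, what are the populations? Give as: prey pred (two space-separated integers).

Step 1: prey: 31+15-29=17; pred: 19+17-5=31
Step 2: prey: 17+8-26=0; pred: 31+15-9=37
Step 3: prey: 0+0-0=0; pred: 37+0-11=26
Step 4: prey: 0+0-0=0; pred: 26+0-7=19
Step 5: prey: 0+0-0=0; pred: 19+0-5=14

Answer: 0 14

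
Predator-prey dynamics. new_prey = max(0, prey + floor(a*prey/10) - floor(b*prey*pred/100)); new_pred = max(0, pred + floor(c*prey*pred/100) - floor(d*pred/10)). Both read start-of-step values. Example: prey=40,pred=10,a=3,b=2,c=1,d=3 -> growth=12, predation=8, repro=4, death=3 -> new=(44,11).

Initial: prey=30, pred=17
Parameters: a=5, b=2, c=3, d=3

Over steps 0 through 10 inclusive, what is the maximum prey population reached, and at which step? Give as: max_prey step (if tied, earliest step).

Answer: 35 1

Derivation:
Step 1: prey: 30+15-10=35; pred: 17+15-5=27
Step 2: prey: 35+17-18=34; pred: 27+28-8=47
Step 3: prey: 34+17-31=20; pred: 47+47-14=80
Step 4: prey: 20+10-32=0; pred: 80+48-24=104
Step 5: prey: 0+0-0=0; pred: 104+0-31=73
Step 6: prey: 0+0-0=0; pred: 73+0-21=52
Step 7: prey: 0+0-0=0; pred: 52+0-15=37
Step 8: prey: 0+0-0=0; pred: 37+0-11=26
Step 9: prey: 0+0-0=0; pred: 26+0-7=19
Step 10: prey: 0+0-0=0; pred: 19+0-5=14
Max prey = 35 at step 1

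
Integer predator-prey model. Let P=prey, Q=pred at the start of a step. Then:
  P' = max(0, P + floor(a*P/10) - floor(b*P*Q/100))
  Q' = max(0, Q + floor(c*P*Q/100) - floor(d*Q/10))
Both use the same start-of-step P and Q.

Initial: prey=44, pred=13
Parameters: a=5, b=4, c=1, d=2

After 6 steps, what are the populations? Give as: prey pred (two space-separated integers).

Answer: 5 21

Derivation:
Step 1: prey: 44+22-22=44; pred: 13+5-2=16
Step 2: prey: 44+22-28=38; pred: 16+7-3=20
Step 3: prey: 38+19-30=27; pred: 20+7-4=23
Step 4: prey: 27+13-24=16; pred: 23+6-4=25
Step 5: prey: 16+8-16=8; pred: 25+4-5=24
Step 6: prey: 8+4-7=5; pred: 24+1-4=21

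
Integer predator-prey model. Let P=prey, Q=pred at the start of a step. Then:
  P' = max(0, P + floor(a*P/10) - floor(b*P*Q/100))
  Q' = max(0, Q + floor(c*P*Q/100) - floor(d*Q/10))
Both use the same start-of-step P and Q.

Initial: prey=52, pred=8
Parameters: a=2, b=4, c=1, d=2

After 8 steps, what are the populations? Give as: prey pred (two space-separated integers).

Answer: 2 9

Derivation:
Step 1: prey: 52+10-16=46; pred: 8+4-1=11
Step 2: prey: 46+9-20=35; pred: 11+5-2=14
Step 3: prey: 35+7-19=23; pred: 14+4-2=16
Step 4: prey: 23+4-14=13; pred: 16+3-3=16
Step 5: prey: 13+2-8=7; pred: 16+2-3=15
Step 6: prey: 7+1-4=4; pred: 15+1-3=13
Step 7: prey: 4+0-2=2; pred: 13+0-2=11
Step 8: prey: 2+0-0=2; pred: 11+0-2=9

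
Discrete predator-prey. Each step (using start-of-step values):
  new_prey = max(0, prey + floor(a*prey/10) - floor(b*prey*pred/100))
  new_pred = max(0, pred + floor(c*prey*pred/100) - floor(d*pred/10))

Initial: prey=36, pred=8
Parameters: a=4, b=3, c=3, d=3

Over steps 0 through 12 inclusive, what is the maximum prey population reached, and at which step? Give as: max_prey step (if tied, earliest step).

Step 1: prey: 36+14-8=42; pred: 8+8-2=14
Step 2: prey: 42+16-17=41; pred: 14+17-4=27
Step 3: prey: 41+16-33=24; pred: 27+33-8=52
Step 4: prey: 24+9-37=0; pred: 52+37-15=74
Step 5: prey: 0+0-0=0; pred: 74+0-22=52
Step 6: prey: 0+0-0=0; pred: 52+0-15=37
Step 7: prey: 0+0-0=0; pred: 37+0-11=26
Step 8: prey: 0+0-0=0; pred: 26+0-7=19
Step 9: prey: 0+0-0=0; pred: 19+0-5=14
Step 10: prey: 0+0-0=0; pred: 14+0-4=10
Step 11: prey: 0+0-0=0; pred: 10+0-3=7
Step 12: prey: 0+0-0=0; pred: 7+0-2=5
Max prey = 42 at step 1

Answer: 42 1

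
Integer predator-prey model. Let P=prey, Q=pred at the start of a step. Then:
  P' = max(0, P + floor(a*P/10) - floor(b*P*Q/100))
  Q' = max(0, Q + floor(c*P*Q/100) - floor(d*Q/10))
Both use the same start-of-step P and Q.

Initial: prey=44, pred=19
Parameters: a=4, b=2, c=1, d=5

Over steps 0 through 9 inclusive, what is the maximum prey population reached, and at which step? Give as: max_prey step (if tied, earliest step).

Answer: 68 8

Derivation:
Step 1: prey: 44+17-16=45; pred: 19+8-9=18
Step 2: prey: 45+18-16=47; pred: 18+8-9=17
Step 3: prey: 47+18-15=50; pred: 17+7-8=16
Step 4: prey: 50+20-16=54; pred: 16+8-8=16
Step 5: prey: 54+21-17=58; pred: 16+8-8=16
Step 6: prey: 58+23-18=63; pred: 16+9-8=17
Step 7: prey: 63+25-21=67; pred: 17+10-8=19
Step 8: prey: 67+26-25=68; pred: 19+12-9=22
Step 9: prey: 68+27-29=66; pred: 22+14-11=25
Max prey = 68 at step 8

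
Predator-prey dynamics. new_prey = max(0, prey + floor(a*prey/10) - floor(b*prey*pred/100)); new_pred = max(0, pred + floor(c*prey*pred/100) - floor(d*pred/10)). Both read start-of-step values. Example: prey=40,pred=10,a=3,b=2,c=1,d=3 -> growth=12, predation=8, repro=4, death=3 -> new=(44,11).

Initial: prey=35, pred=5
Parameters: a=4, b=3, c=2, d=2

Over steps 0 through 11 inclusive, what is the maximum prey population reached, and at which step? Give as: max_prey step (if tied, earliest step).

Answer: 54 3

Derivation:
Step 1: prey: 35+14-5=44; pred: 5+3-1=7
Step 2: prey: 44+17-9=52; pred: 7+6-1=12
Step 3: prey: 52+20-18=54; pred: 12+12-2=22
Step 4: prey: 54+21-35=40; pred: 22+23-4=41
Step 5: prey: 40+16-49=7; pred: 41+32-8=65
Step 6: prey: 7+2-13=0; pred: 65+9-13=61
Step 7: prey: 0+0-0=0; pred: 61+0-12=49
Step 8: prey: 0+0-0=0; pred: 49+0-9=40
Step 9: prey: 0+0-0=0; pred: 40+0-8=32
Step 10: prey: 0+0-0=0; pred: 32+0-6=26
Step 11: prey: 0+0-0=0; pred: 26+0-5=21
Max prey = 54 at step 3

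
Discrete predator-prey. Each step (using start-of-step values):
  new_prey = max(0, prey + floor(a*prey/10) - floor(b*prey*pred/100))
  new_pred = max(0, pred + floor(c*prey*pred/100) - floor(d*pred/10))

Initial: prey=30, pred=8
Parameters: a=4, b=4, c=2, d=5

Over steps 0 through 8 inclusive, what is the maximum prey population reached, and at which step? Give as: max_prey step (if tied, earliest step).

Answer: 38 3

Derivation:
Step 1: prey: 30+12-9=33; pred: 8+4-4=8
Step 2: prey: 33+13-10=36; pred: 8+5-4=9
Step 3: prey: 36+14-12=38; pred: 9+6-4=11
Step 4: prey: 38+15-16=37; pred: 11+8-5=14
Step 5: prey: 37+14-20=31; pred: 14+10-7=17
Step 6: prey: 31+12-21=22; pred: 17+10-8=19
Step 7: prey: 22+8-16=14; pred: 19+8-9=18
Step 8: prey: 14+5-10=9; pred: 18+5-9=14
Max prey = 38 at step 3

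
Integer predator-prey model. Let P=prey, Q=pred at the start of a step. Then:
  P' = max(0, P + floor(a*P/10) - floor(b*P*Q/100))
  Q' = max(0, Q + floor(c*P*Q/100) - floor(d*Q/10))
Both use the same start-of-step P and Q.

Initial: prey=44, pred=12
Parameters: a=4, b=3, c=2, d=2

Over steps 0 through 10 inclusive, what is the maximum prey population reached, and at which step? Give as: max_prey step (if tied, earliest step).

Step 1: prey: 44+17-15=46; pred: 12+10-2=20
Step 2: prey: 46+18-27=37; pred: 20+18-4=34
Step 3: prey: 37+14-37=14; pred: 34+25-6=53
Step 4: prey: 14+5-22=0; pred: 53+14-10=57
Step 5: prey: 0+0-0=0; pred: 57+0-11=46
Step 6: prey: 0+0-0=0; pred: 46+0-9=37
Step 7: prey: 0+0-0=0; pred: 37+0-7=30
Step 8: prey: 0+0-0=0; pred: 30+0-6=24
Step 9: prey: 0+0-0=0; pred: 24+0-4=20
Step 10: prey: 0+0-0=0; pred: 20+0-4=16
Max prey = 46 at step 1

Answer: 46 1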